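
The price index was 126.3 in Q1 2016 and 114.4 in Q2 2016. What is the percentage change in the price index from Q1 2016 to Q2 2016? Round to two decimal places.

-9.42%

Change = (114.4 − 126.3) / 126.3 × 100
       = -11.9 / 126.3 × 100 = -9.4220%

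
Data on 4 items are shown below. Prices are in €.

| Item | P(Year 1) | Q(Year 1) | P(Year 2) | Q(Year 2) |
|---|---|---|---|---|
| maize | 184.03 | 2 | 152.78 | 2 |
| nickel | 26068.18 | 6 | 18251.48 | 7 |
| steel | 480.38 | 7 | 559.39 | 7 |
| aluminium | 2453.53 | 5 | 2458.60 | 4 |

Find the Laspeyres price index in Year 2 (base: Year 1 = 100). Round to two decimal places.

73.10

Laspeyres price index uses base-period quantities as weights.
ΣP(Year 2)·Q(Year 1) = 152.78×2 + 18251.48×6 + 559.39×7 + 2458.60×5 = 305.56 + 109508.88 + 3915.73 + 12293 = 126023.17
ΣP(Year 1)·Q(Year 1) = 184.03×2 + 26068.18×6 + 480.38×7 + 2453.53×5 = 368.06 + 156409.08 + 3362.66 + 12267.65 = 172407.45
Index = 126023.17 / 172407.45 × 100 = 73.0961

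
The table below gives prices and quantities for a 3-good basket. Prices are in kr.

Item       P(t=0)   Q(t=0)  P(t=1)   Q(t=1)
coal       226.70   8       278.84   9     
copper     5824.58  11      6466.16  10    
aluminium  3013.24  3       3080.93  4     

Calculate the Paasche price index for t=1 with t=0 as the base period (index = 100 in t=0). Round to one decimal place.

109.9

Paasche price index uses current-period quantities as weights.
ΣP(t=1)·Q(t=1) = 278.84×9 + 6466.16×10 + 3080.93×4 = 2509.56 + 64661.6 + 12323.72 = 79494.88
ΣP(t=0)·Q(t=1) = 226.70×9 + 5824.58×10 + 3013.24×4 = 2040.3 + 58245.8 + 12052.96 = 72339.06
Index = 79494.88 / 72339.06 × 100 = 109.8921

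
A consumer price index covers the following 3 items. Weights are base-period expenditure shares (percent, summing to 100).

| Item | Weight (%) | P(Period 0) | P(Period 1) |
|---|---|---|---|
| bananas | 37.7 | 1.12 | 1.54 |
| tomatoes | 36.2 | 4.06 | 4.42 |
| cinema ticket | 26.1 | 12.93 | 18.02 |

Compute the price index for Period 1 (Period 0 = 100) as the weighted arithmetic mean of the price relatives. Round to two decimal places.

bananas: 37.7 × (1.54/1.12) = 37.7 × 1.375000 = 51.8375
tomatoes: 36.2 × (4.42/4.06) = 36.2 × 1.088670 = 39.4099
cinema ticket: 26.1 × (18.02/12.93) = 26.1 × 1.393658 = 36.3745
Index = Σ wᵢ·(p₁ᵢ/p₀ᵢ) = 51.8375 + 39.4099 + 36.3745 = 127.6218

127.62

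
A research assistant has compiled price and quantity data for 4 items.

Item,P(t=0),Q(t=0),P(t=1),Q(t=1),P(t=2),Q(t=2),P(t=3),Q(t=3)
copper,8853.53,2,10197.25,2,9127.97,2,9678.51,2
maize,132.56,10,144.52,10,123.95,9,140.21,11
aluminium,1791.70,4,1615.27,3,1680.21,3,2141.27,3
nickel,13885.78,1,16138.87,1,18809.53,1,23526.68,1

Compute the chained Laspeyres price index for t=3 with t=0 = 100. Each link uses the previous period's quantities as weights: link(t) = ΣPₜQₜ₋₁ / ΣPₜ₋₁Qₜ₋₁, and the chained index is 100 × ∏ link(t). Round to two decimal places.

131.29

Link t=0→t=1:
ΣP(t=1)Q(t=0) = 10197.25×2 + 144.52×10 + 1615.27×4 + 16138.87×1 = 20394.5 + 1445.2 + 6461.08 + 16138.87 = 44439.65
ΣP(t=0)Q(t=0) = 8853.53×2 + 132.56×10 + 1791.70×4 + 13885.78×1 = 17707.06 + 1325.6 + 7166.8 + 13885.78 = 40085.24
link = 44439.65/40085.24 = 1.108629
Link t=1→t=2:
ΣP(t=2)Q(t=1) = 9127.97×2 + 123.95×10 + 1680.21×3 + 18809.53×1 = 18255.94 + 1239.5 + 5040.63 + 18809.53 = 43345.6
ΣP(t=1)Q(t=1) = 10197.25×2 + 144.52×10 + 1615.27×3 + 16138.87×1 = 20394.5 + 1445.2 + 4845.81 + 16138.87 = 42824.38
link = 43345.6/42824.38 = 1.012171
Link t=2→t=3:
ΣP(t=3)Q(t=2) = 9678.51×2 + 140.21×9 + 2141.27×3 + 23526.68×1 = 19357.02 + 1261.89 + 6423.81 + 23526.68 = 50569.4
ΣP(t=2)Q(t=2) = 9127.97×2 + 123.95×9 + 1680.21×3 + 18809.53×1 = 18255.94 + 1115.55 + 5040.63 + 18809.53 = 43221.65
link = 50569.4/43221.65 = 1.170002
Chained index = 100 × 1.108629 × 1.012171 × 1.170002 = 131.2885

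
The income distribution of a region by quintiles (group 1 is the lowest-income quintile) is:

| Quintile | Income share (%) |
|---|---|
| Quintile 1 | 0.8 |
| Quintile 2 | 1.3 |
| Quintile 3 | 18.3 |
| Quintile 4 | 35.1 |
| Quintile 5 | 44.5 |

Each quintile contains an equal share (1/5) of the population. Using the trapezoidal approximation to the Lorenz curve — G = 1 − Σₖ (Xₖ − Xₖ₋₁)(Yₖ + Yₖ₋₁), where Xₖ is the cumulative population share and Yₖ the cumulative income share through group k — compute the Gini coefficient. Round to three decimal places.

0.485

Cumulative income shares Yₖ: 0.0080, 0.0210, 0.2040, 0.5550, 1.0000
Σ (Xₖ−Xₖ₋₁)(Yₖ+Yₖ₋₁) = (1/5)(0.0080+0.0000) + (1/5)(0.0210+0.0080) + (1/5)(0.2040+0.0210) + (1/5)(0.5550+0.2040) + (1/5)(1.0000+0.5550)
  = 0.0016 + 0.0058 + 0.0450 + 0.1518 + 0.3110 = 0.5152
G = 1 − 0.5152 = 0.4848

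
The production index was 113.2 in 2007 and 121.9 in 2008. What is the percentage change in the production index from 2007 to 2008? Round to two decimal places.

7.69%

Change = (121.9 − 113.2) / 113.2 × 100
       = 8.7 / 113.2 × 100 = 7.6855%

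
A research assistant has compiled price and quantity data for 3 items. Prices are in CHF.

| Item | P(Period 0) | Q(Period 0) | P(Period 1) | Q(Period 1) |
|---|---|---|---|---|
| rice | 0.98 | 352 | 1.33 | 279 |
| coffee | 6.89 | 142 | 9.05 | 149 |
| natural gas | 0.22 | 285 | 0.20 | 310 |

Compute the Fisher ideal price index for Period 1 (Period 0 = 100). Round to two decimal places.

130.41

Laspeyres component (base-period weights):
ΣP(Period 1)Q(Period 0) = 1.33×352 + 9.05×142 + 0.20×285 = 468.16 + 1285.1 + 57 = 1810.26
ΣP(Period 0)Q(Period 0) = 0.98×352 + 6.89×142 + 0.22×285 = 344.96 + 978.38 + 62.7 = 1386.04
L = 1810.26 / 1386.04 × 100 = 130.6066
Paasche component (current-period weights):
ΣP(Period 1)Q(Period 1) = 1.33×279 + 9.05×149 + 0.20×310 = 371.07 + 1348.45 + 62 = 1781.52
ΣP(Period 0)Q(Period 1) = 0.98×279 + 6.89×149 + 0.22×310 = 273.42 + 1026.61 + 68.2 = 1368.23
P = 1781.52 / 1368.23 × 100 = 130.2062
Fisher = √(L × P) = √(130.6066 × 130.2062) = 130.4062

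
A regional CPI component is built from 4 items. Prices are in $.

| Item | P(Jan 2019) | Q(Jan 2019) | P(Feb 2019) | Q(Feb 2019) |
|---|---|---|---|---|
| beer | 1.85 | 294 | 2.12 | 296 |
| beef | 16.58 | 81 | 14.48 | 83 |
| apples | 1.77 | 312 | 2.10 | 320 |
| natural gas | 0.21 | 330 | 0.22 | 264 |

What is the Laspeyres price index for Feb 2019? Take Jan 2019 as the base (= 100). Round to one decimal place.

Laspeyres price index uses base-period quantities as weights.
ΣP(Feb 2019)·Q(Jan 2019) = 2.12×294 + 14.48×81 + 2.10×312 + 0.22×330 = 623.28 + 1172.88 + 655.2 + 72.6 = 2523.96
ΣP(Jan 2019)·Q(Jan 2019) = 1.85×294 + 16.58×81 + 1.77×312 + 0.21×330 = 543.9 + 1342.98 + 552.24 + 69.3 = 2508.42
Index = 2523.96 / 2508.42 × 100 = 100.6195

100.6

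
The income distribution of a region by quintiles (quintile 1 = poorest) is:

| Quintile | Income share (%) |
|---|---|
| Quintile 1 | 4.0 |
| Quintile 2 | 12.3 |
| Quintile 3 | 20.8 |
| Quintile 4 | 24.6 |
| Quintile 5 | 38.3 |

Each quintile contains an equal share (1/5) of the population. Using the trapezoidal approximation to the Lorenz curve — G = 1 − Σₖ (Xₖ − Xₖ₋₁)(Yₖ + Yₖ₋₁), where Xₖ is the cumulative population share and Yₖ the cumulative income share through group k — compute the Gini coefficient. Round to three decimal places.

0.324

Cumulative income shares Yₖ: 0.0400, 0.1630, 0.3710, 0.6170, 1.0000
Σ (Xₖ−Xₖ₋₁)(Yₖ+Yₖ₋₁) = (1/5)(0.0400+0.0000) + (1/5)(0.1630+0.0400) + (1/5)(0.3710+0.1630) + (1/5)(0.6170+0.3710) + (1/5)(1.0000+0.6170)
  = 0.0080 + 0.0406 + 0.1068 + 0.1976 + 0.3234 = 0.6764
G = 1 − 0.6764 = 0.3236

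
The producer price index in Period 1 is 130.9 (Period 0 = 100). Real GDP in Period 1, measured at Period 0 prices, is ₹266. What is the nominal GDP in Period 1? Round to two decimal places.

348.19

Nominal = Real × (Index/100) = 266 × (130.9/100)
        = 266 × 1.309 = 348.1940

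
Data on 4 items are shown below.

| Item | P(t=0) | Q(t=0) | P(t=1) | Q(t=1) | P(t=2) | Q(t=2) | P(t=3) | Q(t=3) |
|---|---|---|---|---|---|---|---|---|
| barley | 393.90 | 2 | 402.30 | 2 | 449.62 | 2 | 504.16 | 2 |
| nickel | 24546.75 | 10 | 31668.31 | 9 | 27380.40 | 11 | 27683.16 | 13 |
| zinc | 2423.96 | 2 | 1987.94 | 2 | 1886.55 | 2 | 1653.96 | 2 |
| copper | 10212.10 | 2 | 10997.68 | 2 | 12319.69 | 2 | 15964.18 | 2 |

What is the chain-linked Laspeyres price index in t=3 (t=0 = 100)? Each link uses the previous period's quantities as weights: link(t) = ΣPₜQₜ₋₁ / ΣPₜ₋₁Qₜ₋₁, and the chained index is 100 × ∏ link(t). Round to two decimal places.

Link t=0→t=1:
ΣP(t=1)Q(t=0) = 402.30×2 + 31668.31×10 + 1987.94×2 + 10997.68×2 = 804.6 + 316683.1 + 3975.88 + 21995.36 = 343458.94
ΣP(t=0)Q(t=0) = 393.90×2 + 24546.75×10 + 2423.96×2 + 10212.10×2 = 787.8 + 245467.5 + 4847.92 + 20424.2 = 271527.42
link = 343458.94/271527.42 = 1.264914
Link t=1→t=2:
ΣP(t=2)Q(t=1) = 449.62×2 + 27380.40×9 + 1886.55×2 + 12319.69×2 = 899.24 + 246423.6 + 3773.1 + 24639.38 = 275735.32
ΣP(t=1)Q(t=1) = 402.30×2 + 31668.31×9 + 1987.94×2 + 10997.68×2 = 804.6 + 285014.79 + 3975.88 + 21995.36 = 311790.63
link = 275735.32/311790.63 = 0.884361
Link t=2→t=3:
ΣP(t=3)Q(t=2) = 504.16×2 + 27683.16×11 + 1653.96×2 + 15964.18×2 = 1008.32 + 304514.76 + 3307.92 + 31928.36 = 340759.36
ΣP(t=2)Q(t=2) = 449.62×2 + 27380.40×11 + 1886.55×2 + 12319.69×2 = 899.24 + 301184.4 + 3773.1 + 24639.38 = 330496.12
link = 340759.36/330496.12 = 1.031054
Chained index = 100 × 1.264914 × 0.884361 × 1.031054 = 115.3379

115.34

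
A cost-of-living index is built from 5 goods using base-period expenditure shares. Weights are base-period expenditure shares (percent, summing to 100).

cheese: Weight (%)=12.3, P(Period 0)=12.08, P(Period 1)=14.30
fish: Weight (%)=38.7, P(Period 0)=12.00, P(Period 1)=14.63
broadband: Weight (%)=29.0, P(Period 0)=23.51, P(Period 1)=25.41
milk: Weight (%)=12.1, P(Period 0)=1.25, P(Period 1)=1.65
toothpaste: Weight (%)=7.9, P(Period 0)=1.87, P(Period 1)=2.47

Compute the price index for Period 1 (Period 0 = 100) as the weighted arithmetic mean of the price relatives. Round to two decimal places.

119.49

cheese: 12.3 × (14.30/12.08) = 12.3 × 1.183775 = 14.5604
fish: 38.7 × (14.63/12.00) = 38.7 × 1.219167 = 47.1818
broadband: 29.0 × (25.41/23.51) = 29.0 × 1.080817 = 31.3437
milk: 12.1 × (1.65/1.25) = 12.1 × 1.320000 = 15.9720
toothpaste: 7.9 × (2.47/1.87) = 7.9 × 1.320856 = 10.4348
Index = Σ wᵢ·(p₁ᵢ/p₀ᵢ) = 14.5604 + 47.1818 + 31.3437 + 15.9720 + 10.4348 = 119.4926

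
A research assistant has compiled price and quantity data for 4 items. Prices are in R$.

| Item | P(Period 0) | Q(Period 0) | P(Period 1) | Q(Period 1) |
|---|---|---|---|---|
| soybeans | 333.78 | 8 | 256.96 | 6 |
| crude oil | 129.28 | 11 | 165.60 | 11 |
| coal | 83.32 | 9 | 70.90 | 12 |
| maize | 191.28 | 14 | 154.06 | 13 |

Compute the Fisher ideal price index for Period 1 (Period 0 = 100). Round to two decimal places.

Laspeyres component (base-period weights):
ΣP(Period 1)Q(Period 0) = 256.96×8 + 165.60×11 + 70.90×9 + 154.06×14 = 2055.68 + 1821.6 + 638.1 + 2156.84 = 6672.22
ΣP(Period 0)Q(Period 0) = 333.78×8 + 129.28×11 + 83.32×9 + 191.28×14 = 2670.24 + 1422.08 + 749.88 + 2677.92 = 7520.12
L = 6672.22 / 7520.12 × 100 = 88.7249
Paasche component (current-period weights):
ΣP(Period 1)Q(Period 1) = 256.96×6 + 165.60×11 + 70.90×12 + 154.06×13 = 1541.76 + 1821.6 + 850.8 + 2002.78 = 6216.94
ΣP(Period 0)Q(Period 1) = 333.78×6 + 129.28×11 + 83.32×12 + 191.28×13 = 2002.68 + 1422.08 + 999.84 + 2486.64 = 6911.24
P = 6216.94 / 6911.24 × 100 = 89.9540
Fisher = √(L × P) = √(88.7249 × 89.9540) = 89.3374

89.34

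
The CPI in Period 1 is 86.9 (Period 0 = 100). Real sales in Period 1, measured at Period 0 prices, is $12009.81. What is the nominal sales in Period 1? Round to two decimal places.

Nominal = Real × (Index/100) = 12009.81 × (86.9/100)
        = 12009.81 × 0.869 = 10436.5249

10436.52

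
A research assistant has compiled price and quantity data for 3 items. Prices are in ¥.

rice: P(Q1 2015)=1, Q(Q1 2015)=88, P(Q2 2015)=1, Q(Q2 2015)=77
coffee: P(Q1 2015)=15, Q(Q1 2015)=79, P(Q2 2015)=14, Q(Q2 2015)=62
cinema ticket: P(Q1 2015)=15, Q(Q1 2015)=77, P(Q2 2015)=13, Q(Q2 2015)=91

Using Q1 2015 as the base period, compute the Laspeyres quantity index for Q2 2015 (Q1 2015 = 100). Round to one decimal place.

97.7

Laspeyres quantity index uses base-period prices as weights.
ΣP(Q1 2015)·Q(Q2 2015) = 1×77 + 15×62 + 15×91 = 77 + 930 + 1365 = 2372
ΣP(Q1 2015)·Q(Q1 2015) = 1×88 + 15×79 + 15×77 = 88 + 1185 + 1155 = 2428
Index = 2372 / 2428 × 100 = 97.6936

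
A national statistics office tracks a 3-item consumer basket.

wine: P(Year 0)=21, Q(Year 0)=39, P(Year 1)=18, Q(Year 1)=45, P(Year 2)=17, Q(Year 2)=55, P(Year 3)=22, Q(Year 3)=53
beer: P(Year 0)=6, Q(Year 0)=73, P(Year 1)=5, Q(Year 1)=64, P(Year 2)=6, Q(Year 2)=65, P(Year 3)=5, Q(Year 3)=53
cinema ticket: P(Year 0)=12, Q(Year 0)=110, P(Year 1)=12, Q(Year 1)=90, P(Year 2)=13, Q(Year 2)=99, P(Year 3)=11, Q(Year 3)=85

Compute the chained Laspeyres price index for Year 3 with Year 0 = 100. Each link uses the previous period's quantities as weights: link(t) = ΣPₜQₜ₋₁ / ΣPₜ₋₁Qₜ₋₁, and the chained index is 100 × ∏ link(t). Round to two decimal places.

97.64

Link Year 0→Year 1:
ΣP(Year 1)Q(Year 0) = 18×39 + 5×73 + 12×110 = 702 + 365 + 1320 = 2387
ΣP(Year 0)Q(Year 0) = 21×39 + 6×73 + 12×110 = 819 + 438 + 1320 = 2577
link = 2387/2577 = 0.926271
Link Year 1→Year 2:
ΣP(Year 2)Q(Year 1) = 17×45 + 6×64 + 13×90 = 765 + 384 + 1170 = 2319
ΣP(Year 1)Q(Year 1) = 18×45 + 5×64 + 12×90 = 810 + 320 + 1080 = 2210
link = 2319/2210 = 1.049321
Link Year 2→Year 3:
ΣP(Year 3)Q(Year 2) = 22×55 + 5×65 + 11×99 = 1210 + 325 + 1089 = 2624
ΣP(Year 2)Q(Year 2) = 17×55 + 6×65 + 13×99 = 935 + 390 + 1287 = 2612
link = 2624/2612 = 1.004594
Chained index = 100 × 0.926271 × 1.049321 × 1.004594 = 97.6421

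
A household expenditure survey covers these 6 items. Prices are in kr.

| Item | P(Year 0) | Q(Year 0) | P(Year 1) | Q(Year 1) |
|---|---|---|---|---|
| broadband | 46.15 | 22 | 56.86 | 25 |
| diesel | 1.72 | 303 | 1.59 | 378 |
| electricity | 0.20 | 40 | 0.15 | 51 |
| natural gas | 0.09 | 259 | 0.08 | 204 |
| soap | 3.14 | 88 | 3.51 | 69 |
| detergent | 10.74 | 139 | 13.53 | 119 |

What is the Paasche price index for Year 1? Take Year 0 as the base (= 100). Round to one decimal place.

117.2

Paasche price index uses current-period quantities as weights.
ΣP(Year 1)·Q(Year 1) = 56.86×25 + 1.59×378 + 0.15×51 + 0.08×204 + 3.51×69 + 13.53×119 = 1421.5 + 601.02 + 7.65 + 16.32 + 242.19 + 1610.07 = 3898.75
ΣP(Year 0)·Q(Year 1) = 46.15×25 + 1.72×378 + 0.20×51 + 0.09×204 + 3.14×69 + 10.74×119 = 1153.75 + 650.16 + 10.2 + 18.36 + 216.66 + 1278.06 = 3327.19
Index = 3898.75 / 3327.19 × 100 = 117.1785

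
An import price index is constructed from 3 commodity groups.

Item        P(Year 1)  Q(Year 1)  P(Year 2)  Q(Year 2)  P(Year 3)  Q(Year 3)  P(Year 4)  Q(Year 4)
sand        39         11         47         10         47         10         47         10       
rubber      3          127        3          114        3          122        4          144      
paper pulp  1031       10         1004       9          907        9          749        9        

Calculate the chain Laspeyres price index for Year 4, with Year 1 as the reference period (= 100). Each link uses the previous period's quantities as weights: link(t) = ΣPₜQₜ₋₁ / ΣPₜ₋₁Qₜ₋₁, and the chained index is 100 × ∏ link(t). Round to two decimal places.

Link Year 1→Year 2:
ΣP(Year 2)Q(Year 1) = 47×11 + 3×127 + 1004×10 = 517 + 381 + 10040 = 10938
ΣP(Year 1)Q(Year 1) = 39×11 + 3×127 + 1031×10 = 429 + 381 + 10310 = 11120
link = 10938/11120 = 0.983633
Link Year 2→Year 3:
ΣP(Year 3)Q(Year 2) = 47×10 + 3×114 + 907×9 = 470 + 342 + 8163 = 8975
ΣP(Year 2)Q(Year 2) = 47×10 + 3×114 + 1004×9 = 470 + 342 + 9036 = 9848
link = 8975/9848 = 0.911353
Link Year 3→Year 4:
ΣP(Year 4)Q(Year 3) = 47×10 + 4×122 + 749×9 = 470 + 488 + 6741 = 7699
ΣP(Year 3)Q(Year 3) = 47×10 + 3×122 + 907×9 = 470 + 366 + 8163 = 8999
link = 7699/8999 = 0.855540
Chained index = 100 × 0.983633 × 0.911353 × 0.855540 = 76.6937

76.69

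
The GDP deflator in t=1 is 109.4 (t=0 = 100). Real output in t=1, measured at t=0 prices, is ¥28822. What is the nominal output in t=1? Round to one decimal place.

Nominal = Real × (Index/100) = 28822 × (109.4/100)
        = 28822 × 1.094 = 31531.2680

31531.3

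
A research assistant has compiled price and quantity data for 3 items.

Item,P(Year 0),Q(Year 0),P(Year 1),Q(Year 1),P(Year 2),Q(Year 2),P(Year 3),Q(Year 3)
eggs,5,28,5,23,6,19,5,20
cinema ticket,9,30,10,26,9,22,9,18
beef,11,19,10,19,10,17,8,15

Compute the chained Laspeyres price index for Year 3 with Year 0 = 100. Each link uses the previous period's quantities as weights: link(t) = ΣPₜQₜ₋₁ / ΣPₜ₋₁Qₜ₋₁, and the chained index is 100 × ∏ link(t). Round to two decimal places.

90.10

Link Year 0→Year 1:
ΣP(Year 1)Q(Year 0) = 5×28 + 10×30 + 10×19 = 140 + 300 + 190 = 630
ΣP(Year 0)Q(Year 0) = 5×28 + 9×30 + 11×19 = 140 + 270 + 209 = 619
link = 630/619 = 1.017771
Link Year 1→Year 2:
ΣP(Year 2)Q(Year 1) = 6×23 + 9×26 + 10×19 = 138 + 234 + 190 = 562
ΣP(Year 1)Q(Year 1) = 5×23 + 10×26 + 10×19 = 115 + 260 + 190 = 565
link = 562/565 = 0.994690
Link Year 2→Year 3:
ΣP(Year 3)Q(Year 2) = 5×19 + 9×22 + 8×17 = 95 + 198 + 136 = 429
ΣP(Year 2)Q(Year 2) = 6×19 + 9×22 + 10×17 = 114 + 198 + 170 = 482
link = 429/482 = 0.890041
Chained index = 100 × 1.017771 × 0.994690 × 0.890041 = 90.1048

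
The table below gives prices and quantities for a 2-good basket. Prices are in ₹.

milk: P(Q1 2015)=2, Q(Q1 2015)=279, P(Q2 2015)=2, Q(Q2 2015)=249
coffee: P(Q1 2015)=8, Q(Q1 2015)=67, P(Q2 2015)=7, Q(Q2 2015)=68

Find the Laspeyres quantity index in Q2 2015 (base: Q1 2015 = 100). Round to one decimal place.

95.2

Laspeyres quantity index uses base-period prices as weights.
ΣP(Q1 2015)·Q(Q2 2015) = 2×249 + 8×68 = 498 + 544 = 1042
ΣP(Q1 2015)·Q(Q1 2015) = 2×279 + 8×67 = 558 + 536 = 1094
Index = 1042 / 1094 × 100 = 95.2468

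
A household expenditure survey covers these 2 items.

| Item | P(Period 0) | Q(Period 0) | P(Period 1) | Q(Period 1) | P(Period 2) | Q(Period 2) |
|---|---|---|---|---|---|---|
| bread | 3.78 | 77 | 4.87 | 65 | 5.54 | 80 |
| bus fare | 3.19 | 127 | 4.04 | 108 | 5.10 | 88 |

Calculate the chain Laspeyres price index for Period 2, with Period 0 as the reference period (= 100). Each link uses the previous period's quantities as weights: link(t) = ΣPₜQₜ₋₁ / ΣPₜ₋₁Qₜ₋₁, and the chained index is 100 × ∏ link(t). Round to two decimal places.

Link Period 0→Period 1:
ΣP(Period 1)Q(Period 0) = 4.87×77 + 4.04×127 = 374.99 + 513.08 = 888.07
ΣP(Period 0)Q(Period 0) = 3.78×77 + 3.19×127 = 291.06 + 405.13 = 696.19
link = 888.07/696.19 = 1.275614
Link Period 1→Period 2:
ΣP(Period 2)Q(Period 1) = 5.54×65 + 5.10×108 = 360.1 + 550.8 = 910.9
ΣP(Period 1)Q(Period 1) = 4.87×65 + 4.04×108 = 316.55 + 436.32 = 752.87
link = 910.9/752.87 = 1.209903
Chained index = 100 × 1.275614 × 1.209903 = 154.3370

154.34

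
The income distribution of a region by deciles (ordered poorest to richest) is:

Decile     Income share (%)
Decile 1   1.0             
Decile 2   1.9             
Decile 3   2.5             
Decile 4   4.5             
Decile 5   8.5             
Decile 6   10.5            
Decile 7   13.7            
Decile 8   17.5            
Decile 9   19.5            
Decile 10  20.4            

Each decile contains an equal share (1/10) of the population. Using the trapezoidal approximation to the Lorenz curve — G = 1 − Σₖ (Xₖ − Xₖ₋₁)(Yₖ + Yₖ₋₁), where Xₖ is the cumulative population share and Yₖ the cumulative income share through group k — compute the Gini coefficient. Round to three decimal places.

Cumulative income shares Yₖ: 0.0100, 0.0290, 0.0540, 0.0990, 0.1840, 0.2890, 0.4260, 0.6010, 0.7960, 1.0000
Σ (Xₖ−Xₖ₋₁)(Yₖ+Yₖ₋₁) = (1/10)(0.0100+0.0000) + (1/10)(0.0290+0.0100) + (1/10)(0.0540+0.0290) + (1/10)(0.0990+0.0540) + (1/10)(0.1840+0.0990) + (1/10)(0.2890+0.1840) + (1/10)(0.4260+0.2890) + (1/10)(0.6010+0.4260) + (1/10)(0.7960+0.6010) + (1/10)(1.0000+0.7960)
  = 0.0010 + 0.0039 + 0.0083 + 0.0153 + 0.0283 + 0.0473 + 0.0715 + 0.1027 + 0.1397 + 0.1796 = 0.5976
G = 1 − 0.5976 = 0.4024

0.402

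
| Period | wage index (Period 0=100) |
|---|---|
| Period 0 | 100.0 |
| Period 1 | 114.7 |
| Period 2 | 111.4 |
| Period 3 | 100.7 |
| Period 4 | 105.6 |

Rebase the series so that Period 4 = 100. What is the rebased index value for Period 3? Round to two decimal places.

Rebased(Period 3) = 100.7 / 105.6 × 100 = 95.3598

95.36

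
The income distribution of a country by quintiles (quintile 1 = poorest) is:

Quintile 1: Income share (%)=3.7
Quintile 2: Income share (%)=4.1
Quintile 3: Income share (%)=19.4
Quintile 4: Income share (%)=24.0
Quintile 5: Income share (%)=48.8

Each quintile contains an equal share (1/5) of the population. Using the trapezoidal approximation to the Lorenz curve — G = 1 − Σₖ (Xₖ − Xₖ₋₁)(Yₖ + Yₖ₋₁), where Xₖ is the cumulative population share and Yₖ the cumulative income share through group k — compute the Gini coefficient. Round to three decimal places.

Cumulative income shares Yₖ: 0.0370, 0.0780, 0.2720, 0.5120, 1.0000
Σ (Xₖ−Xₖ₋₁)(Yₖ+Yₖ₋₁) = (1/5)(0.0370+0.0000) + (1/5)(0.0780+0.0370) + (1/5)(0.2720+0.0780) + (1/5)(0.5120+0.2720) + (1/5)(1.0000+0.5120)
  = 0.0074 + 0.0230 + 0.0700 + 0.1568 + 0.3024 = 0.5596
G = 1 − 0.5596 = 0.4404

0.440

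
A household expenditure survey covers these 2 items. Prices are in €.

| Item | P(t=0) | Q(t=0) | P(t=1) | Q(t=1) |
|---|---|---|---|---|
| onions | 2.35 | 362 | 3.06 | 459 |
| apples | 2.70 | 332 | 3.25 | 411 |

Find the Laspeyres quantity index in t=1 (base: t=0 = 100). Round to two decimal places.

125.26

Laspeyres quantity index uses base-period prices as weights.
ΣP(t=0)·Q(t=1) = 2.35×459 + 2.70×411 = 1078.65 + 1109.7 = 2188.35
ΣP(t=0)·Q(t=0) = 2.35×362 + 2.70×332 = 850.7 + 896.4 = 1747.1
Index = 2188.35 / 1747.1 × 100 = 125.2561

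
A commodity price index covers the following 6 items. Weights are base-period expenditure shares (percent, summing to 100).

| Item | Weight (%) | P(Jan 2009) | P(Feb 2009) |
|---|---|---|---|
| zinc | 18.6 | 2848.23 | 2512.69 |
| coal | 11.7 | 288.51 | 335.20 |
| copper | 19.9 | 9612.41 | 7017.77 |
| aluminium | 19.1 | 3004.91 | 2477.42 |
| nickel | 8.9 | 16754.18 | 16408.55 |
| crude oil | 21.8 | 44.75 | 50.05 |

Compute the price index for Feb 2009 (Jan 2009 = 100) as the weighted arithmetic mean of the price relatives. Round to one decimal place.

93.4

zinc: 18.6 × (2512.69/2848.23) = 18.6 × 0.882194 = 16.4088
coal: 11.7 × (335.20/288.51) = 11.7 × 1.161831 = 13.5934
copper: 19.9 × (7017.77/9612.41) = 19.9 × 0.730074 = 14.5285
aluminium: 19.1 × (2477.42/3004.91) = 19.1 × 0.824457 = 15.7471
nickel: 8.9 × (16408.55/16754.18) = 8.9 × 0.979371 = 8.7164
crude oil: 21.8 × (50.05/44.75) = 21.8 × 1.118436 = 24.3819
Index = Σ wᵢ·(p₁ᵢ/p₀ᵢ) = 16.4088 + 13.5934 + 14.5285 + 15.7471 + 8.7164 + 24.3819 = 93.3761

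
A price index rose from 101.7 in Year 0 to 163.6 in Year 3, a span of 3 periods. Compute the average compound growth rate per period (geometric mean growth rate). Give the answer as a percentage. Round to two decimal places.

17.17%

Growth factor = (163.6/101.7)^(1/3) = (1.608653)^(1/3) = 1.171712
Growth rate = 1.171712 − 1 = 0.171712 = 17.1712%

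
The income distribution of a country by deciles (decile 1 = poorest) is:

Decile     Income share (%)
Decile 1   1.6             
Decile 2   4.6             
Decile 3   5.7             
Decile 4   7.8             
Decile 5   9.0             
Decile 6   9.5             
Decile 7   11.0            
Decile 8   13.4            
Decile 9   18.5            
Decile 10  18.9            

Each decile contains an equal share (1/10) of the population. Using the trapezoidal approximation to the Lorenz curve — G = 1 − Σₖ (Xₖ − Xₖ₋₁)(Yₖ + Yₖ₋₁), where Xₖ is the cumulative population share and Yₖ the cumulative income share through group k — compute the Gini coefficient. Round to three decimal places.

Cumulative income shares Yₖ: 0.0160, 0.0620, 0.1190, 0.1970, 0.2870, 0.3820, 0.4920, 0.6260, 0.8110, 1.0000
Σ (Xₖ−Xₖ₋₁)(Yₖ+Yₖ₋₁) = (1/10)(0.0160+0.0000) + (1/10)(0.0620+0.0160) + (1/10)(0.1190+0.0620) + (1/10)(0.1970+0.1190) + (1/10)(0.2870+0.1970) + (1/10)(0.3820+0.2870) + (1/10)(0.4920+0.3820) + (1/10)(0.6260+0.4920) + (1/10)(0.8110+0.6260) + (1/10)(1.0000+0.8110)
  = 0.0016 + 0.0078 + 0.0181 + 0.0316 + 0.0484 + 0.0669 + 0.0874 + 0.1118 + 0.1437 + 0.1811 = 0.6984
G = 1 − 0.6984 = 0.3016

0.302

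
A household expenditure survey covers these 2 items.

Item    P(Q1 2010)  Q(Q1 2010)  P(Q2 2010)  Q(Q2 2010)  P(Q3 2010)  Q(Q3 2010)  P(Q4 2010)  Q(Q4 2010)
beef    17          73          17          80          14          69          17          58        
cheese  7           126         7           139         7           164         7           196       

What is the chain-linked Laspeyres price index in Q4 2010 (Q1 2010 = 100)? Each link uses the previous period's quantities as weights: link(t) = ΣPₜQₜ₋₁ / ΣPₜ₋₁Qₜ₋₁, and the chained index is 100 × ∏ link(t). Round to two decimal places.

98.50

Link Q1 2010→Q2 2010:
ΣP(Q2 2010)Q(Q1 2010) = 17×73 + 7×126 = 1241 + 882 = 2123
ΣP(Q1 2010)Q(Q1 2010) = 17×73 + 7×126 = 1241 + 882 = 2123
link = 2123/2123 = 1.000000
Link Q2 2010→Q3 2010:
ΣP(Q3 2010)Q(Q2 2010) = 14×80 + 7×139 = 1120 + 973 = 2093
ΣP(Q2 2010)Q(Q2 2010) = 17×80 + 7×139 = 1360 + 973 = 2333
link = 2093/2333 = 0.897128
Link Q3 2010→Q4 2010:
ΣP(Q4 2010)Q(Q3 2010) = 17×69 + 7×164 = 1173 + 1148 = 2321
ΣP(Q3 2010)Q(Q3 2010) = 14×69 + 7×164 = 966 + 1148 = 2114
link = 2321/2114 = 1.097919
Chained index = 100 × 1.000000 × 0.897128 × 1.097919 = 98.4974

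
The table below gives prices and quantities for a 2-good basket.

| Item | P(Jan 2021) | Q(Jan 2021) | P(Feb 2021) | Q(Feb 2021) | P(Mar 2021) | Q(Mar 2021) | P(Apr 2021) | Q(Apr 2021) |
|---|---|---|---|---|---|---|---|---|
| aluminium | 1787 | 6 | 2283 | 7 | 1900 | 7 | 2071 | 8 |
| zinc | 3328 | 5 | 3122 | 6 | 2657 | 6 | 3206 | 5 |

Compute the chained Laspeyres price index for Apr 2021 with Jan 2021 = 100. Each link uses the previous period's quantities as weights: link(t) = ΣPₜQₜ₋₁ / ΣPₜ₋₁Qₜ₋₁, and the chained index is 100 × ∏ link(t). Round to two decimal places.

104.09

Link Jan 2021→Feb 2021:
ΣP(Feb 2021)Q(Jan 2021) = 2283×6 + 3122×5 = 13698 + 15610 = 29308
ΣP(Jan 2021)Q(Jan 2021) = 1787×6 + 3328×5 = 10722 + 16640 = 27362
link = 29308/27362 = 1.071121
Link Feb 2021→Mar 2021:
ΣP(Mar 2021)Q(Feb 2021) = 1900×7 + 2657×6 = 13300 + 15942 = 29242
ΣP(Feb 2021)Q(Feb 2021) = 2283×7 + 3122×6 = 15981 + 18732 = 34713
link = 29242/34713 = 0.842393
Link Mar 2021→Apr 2021:
ΣP(Apr 2021)Q(Mar 2021) = 2071×7 + 3206×6 = 14497 + 19236 = 33733
ΣP(Mar 2021)Q(Mar 2021) = 1900×7 + 2657×6 = 13300 + 15942 = 29242
link = 33733/29242 = 1.153580
Chained index = 100 × 1.071121 × 0.842393 × 1.153580 = 104.0881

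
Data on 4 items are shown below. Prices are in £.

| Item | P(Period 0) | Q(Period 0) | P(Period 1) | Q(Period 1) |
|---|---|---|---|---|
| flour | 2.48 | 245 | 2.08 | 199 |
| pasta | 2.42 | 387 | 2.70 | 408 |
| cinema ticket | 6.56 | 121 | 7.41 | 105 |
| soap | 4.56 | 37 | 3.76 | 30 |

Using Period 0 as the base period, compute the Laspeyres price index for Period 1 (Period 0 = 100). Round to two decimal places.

Laspeyres price index uses base-period quantities as weights.
ΣP(Period 1)·Q(Period 0) = 2.08×245 + 2.70×387 + 7.41×121 + 3.76×37 = 509.6 + 1044.9 + 896.61 + 139.12 = 2590.23
ΣP(Period 0)·Q(Period 0) = 2.48×245 + 2.42×387 + 6.56×121 + 4.56×37 = 607.6 + 936.54 + 793.76 + 168.72 = 2506.62
Index = 2590.23 / 2506.62 × 100 = 103.3356

103.34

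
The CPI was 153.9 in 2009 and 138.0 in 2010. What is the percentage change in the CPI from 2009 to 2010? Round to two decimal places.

Change = (138.0 − 153.9) / 153.9 × 100
       = -15.9 / 153.9 × 100 = -10.3314%

-10.33%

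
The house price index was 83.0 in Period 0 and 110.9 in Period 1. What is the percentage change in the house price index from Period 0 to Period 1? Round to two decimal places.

33.61%

Change = (110.9 − 83.0) / 83.0 × 100
       = 27.9 / 83.0 × 100 = 33.6145%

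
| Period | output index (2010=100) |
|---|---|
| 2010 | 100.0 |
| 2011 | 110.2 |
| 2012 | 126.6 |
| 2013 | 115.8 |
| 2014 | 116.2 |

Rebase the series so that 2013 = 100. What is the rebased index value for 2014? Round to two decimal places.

Rebased(2014) = 116.2 / 115.8 × 100 = 100.3454

100.35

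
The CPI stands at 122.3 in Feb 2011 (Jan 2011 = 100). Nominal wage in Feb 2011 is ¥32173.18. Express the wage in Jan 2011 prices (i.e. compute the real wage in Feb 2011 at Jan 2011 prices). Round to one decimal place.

Real = Nominal ÷ (Index/100) = 32173.18 ÷ (122.3/100)
     = 32173.18 ÷ 1.223 = 26306.7702

26306.8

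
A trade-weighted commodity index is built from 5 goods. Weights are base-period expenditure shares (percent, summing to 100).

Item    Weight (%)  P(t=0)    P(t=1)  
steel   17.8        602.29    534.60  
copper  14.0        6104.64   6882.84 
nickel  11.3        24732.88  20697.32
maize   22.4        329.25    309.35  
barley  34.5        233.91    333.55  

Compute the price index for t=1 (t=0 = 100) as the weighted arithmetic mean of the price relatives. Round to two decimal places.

steel: 17.8 × (534.60/602.29) = 17.8 × 0.887612 = 15.7995
copper: 14.0 × (6882.84/6104.64) = 14.0 × 1.127477 = 15.7847
nickel: 11.3 × (20697.32/24732.88) = 11.3 × 0.836834 = 9.4562
maize: 22.4 × (309.35/329.25) = 22.4 × 0.939560 = 21.0461
barley: 34.5 × (333.55/233.91) = 34.5 × 1.425976 = 49.1962
Index = Σ wᵢ·(p₁ᵢ/p₀ᵢ) = 15.7995 + 15.7847 + 9.4562 + 21.0461 + 49.1962 = 111.2827

111.28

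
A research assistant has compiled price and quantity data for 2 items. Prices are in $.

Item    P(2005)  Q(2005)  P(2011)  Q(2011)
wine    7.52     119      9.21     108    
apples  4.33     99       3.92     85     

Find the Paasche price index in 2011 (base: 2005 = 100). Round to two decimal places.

112.51

Paasche price index uses current-period quantities as weights.
ΣP(2011)·Q(2011) = 9.21×108 + 3.92×85 = 994.68 + 333.2 = 1327.88
ΣP(2005)·Q(2011) = 7.52×108 + 4.33×85 = 812.16 + 368.05 = 1180.21
Index = 1327.88 / 1180.21 × 100 = 112.5122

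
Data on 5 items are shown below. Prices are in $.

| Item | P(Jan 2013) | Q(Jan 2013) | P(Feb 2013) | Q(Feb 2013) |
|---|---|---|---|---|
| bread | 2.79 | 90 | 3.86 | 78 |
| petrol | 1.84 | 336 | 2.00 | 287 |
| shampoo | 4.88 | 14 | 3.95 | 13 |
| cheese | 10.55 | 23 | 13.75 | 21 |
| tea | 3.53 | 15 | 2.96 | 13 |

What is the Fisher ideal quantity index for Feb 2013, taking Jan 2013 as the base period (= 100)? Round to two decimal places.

87.32

Laspeyres component (base-period weights):
ΣP(Jan 2013)Q(Feb 2013) = 2.79×78 + 1.84×287 + 4.88×13 + 10.55×21 + 3.53×13 = 217.62 + 528.08 + 63.44 + 221.55 + 45.89 = 1076.58
ΣP(Jan 2013)Q(Jan 2013) = 2.79×90 + 1.84×336 + 4.88×14 + 10.55×23 + 3.53×15 = 251.1 + 618.24 + 68.32 + 242.65 + 52.95 = 1233.26
L = 1076.58 / 1233.26 × 100 = 87.2955
Paasche component (current-period weights):
ΣP(Feb 2013)Q(Feb 2013) = 3.86×78 + 2.00×287 + 3.95×13 + 13.75×21 + 2.96×13 = 301.08 + 574 + 51.35 + 288.75 + 38.48 = 1253.66
ΣP(Feb 2013)Q(Jan 2013) = 3.86×90 + 2.00×336 + 3.95×14 + 13.75×23 + 2.96×15 = 347.4 + 672 + 55.3 + 316.25 + 44.4 = 1435.35
P = 1253.66 / 1435.35 × 100 = 87.3418
Fisher = √(L × P) = √(87.2955 × 87.3418) = 87.3186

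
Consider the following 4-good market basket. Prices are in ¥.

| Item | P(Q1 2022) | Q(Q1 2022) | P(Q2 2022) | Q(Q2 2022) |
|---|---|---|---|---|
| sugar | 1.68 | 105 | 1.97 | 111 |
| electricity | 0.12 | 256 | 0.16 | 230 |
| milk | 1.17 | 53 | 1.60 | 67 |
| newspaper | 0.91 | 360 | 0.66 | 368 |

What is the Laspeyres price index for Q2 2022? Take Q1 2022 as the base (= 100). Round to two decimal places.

Laspeyres price index uses base-period quantities as weights.
ΣP(Q2 2022)·Q(Q1 2022) = 1.97×105 + 0.16×256 + 1.60×53 + 0.66×360 = 206.85 + 40.96 + 84.8 + 237.6 = 570.21
ΣP(Q1 2022)·Q(Q1 2022) = 1.68×105 + 0.12×256 + 1.17×53 + 0.91×360 = 176.4 + 30.72 + 62.01 + 327.6 = 596.73
Index = 570.21 / 596.73 × 100 = 95.5558

95.56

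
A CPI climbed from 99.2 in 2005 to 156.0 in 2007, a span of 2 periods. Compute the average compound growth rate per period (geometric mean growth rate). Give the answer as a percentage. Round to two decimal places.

25.40%

Growth factor = (156.0/99.2)^(1/2) = (1.572581)^(1/2) = 1.254026
Growth rate = 1.254026 − 1 = 0.254026 = 25.4026%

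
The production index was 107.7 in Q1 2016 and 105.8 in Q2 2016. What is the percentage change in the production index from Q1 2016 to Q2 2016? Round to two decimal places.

-1.76%

Change = (105.8 − 107.7) / 107.7 × 100
       = -1.9 / 107.7 × 100 = -1.7642%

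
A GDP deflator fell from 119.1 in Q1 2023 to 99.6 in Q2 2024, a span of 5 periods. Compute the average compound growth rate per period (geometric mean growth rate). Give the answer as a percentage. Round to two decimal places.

-3.51%

Growth factor = (99.6/119.1)^(1/5) = (0.836272)^(1/5) = 0.964872
Growth rate = 0.964872 − 1 = -0.035128 = -3.5128%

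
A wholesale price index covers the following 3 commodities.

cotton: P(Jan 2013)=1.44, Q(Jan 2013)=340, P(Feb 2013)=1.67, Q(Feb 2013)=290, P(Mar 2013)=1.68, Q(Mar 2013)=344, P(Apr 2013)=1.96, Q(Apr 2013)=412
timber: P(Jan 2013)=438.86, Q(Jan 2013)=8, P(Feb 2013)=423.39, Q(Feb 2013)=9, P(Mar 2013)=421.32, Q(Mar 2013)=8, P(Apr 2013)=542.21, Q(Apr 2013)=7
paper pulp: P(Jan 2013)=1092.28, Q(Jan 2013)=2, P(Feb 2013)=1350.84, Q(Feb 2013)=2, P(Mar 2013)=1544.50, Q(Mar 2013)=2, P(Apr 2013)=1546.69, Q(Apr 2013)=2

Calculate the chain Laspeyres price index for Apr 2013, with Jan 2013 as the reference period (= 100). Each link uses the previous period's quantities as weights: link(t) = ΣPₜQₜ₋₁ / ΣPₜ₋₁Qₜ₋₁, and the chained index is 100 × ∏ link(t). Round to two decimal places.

Link Jan 2013→Feb 2013:
ΣP(Feb 2013)Q(Jan 2013) = 1.67×340 + 423.39×8 + 1350.84×2 = 567.8 + 3387.12 + 2701.68 = 6656.6
ΣP(Jan 2013)Q(Jan 2013) = 1.44×340 + 438.86×8 + 1092.28×2 = 489.6 + 3510.88 + 2184.56 = 6185.04
link = 6656.6/6185.04 = 1.076242
Link Feb 2013→Mar 2013:
ΣP(Mar 2013)Q(Feb 2013) = 1.68×290 + 421.32×9 + 1544.50×2 = 487.2 + 3791.88 + 3089 = 7368.08
ΣP(Feb 2013)Q(Feb 2013) = 1.67×290 + 423.39×9 + 1350.84×2 = 484.3 + 3810.51 + 2701.68 = 6996.49
link = 7368.08/6996.49 = 1.053111
Link Mar 2013→Apr 2013:
ΣP(Apr 2013)Q(Mar 2013) = 1.96×344 + 542.21×8 + 1546.69×2 = 674.24 + 4337.68 + 3093.38 = 8105.3
ΣP(Mar 2013)Q(Mar 2013) = 1.68×344 + 421.32×8 + 1544.50×2 = 577.92 + 3370.56 + 3089 = 7037.48
link = 8105.3/7037.48 = 1.151733
Chained index = 100 × 1.076242 × 1.053111 × 1.151733 = 130.5377

130.54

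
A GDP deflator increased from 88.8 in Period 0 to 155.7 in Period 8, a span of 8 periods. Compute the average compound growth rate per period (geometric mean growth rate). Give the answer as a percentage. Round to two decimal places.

Growth factor = (155.7/88.8)^(1/8) = (1.753378)^(1/8) = 1.072715
Growth rate = 1.072715 − 1 = 0.072715 = 7.2715%

7.27%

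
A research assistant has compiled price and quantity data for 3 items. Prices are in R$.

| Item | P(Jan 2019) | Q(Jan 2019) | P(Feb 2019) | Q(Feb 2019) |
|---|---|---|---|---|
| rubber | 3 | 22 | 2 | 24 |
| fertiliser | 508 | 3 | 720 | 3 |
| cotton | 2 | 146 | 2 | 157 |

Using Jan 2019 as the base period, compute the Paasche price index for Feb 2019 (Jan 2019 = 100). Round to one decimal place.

132.0

Paasche price index uses current-period quantities as weights.
ΣP(Feb 2019)·Q(Feb 2019) = 2×24 + 720×3 + 2×157 = 48 + 2160 + 314 = 2522
ΣP(Jan 2019)·Q(Feb 2019) = 3×24 + 508×3 + 2×157 = 72 + 1524 + 314 = 1910
Index = 2522 / 1910 × 100 = 132.0419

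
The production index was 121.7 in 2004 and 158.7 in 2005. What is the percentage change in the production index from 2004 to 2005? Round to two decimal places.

Change = (158.7 − 121.7) / 121.7 × 100
       = 37.0 / 121.7 × 100 = 30.4026%

30.40%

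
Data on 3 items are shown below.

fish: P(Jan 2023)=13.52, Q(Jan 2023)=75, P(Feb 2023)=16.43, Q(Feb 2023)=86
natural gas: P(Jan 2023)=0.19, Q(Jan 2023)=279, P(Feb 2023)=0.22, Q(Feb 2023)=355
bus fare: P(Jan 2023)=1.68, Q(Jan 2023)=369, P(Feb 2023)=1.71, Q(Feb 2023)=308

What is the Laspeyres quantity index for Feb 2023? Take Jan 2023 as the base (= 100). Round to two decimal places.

Laspeyres quantity index uses base-period prices as weights.
ΣP(Jan 2023)·Q(Feb 2023) = 13.52×86 + 0.19×355 + 1.68×308 = 1162.72 + 67.45 + 517.44 = 1747.61
ΣP(Jan 2023)·Q(Jan 2023) = 13.52×75 + 0.19×279 + 1.68×369 = 1014 + 53.01 + 619.92 = 1686.93
Index = 1747.61 / 1686.93 × 100 = 103.5971

103.60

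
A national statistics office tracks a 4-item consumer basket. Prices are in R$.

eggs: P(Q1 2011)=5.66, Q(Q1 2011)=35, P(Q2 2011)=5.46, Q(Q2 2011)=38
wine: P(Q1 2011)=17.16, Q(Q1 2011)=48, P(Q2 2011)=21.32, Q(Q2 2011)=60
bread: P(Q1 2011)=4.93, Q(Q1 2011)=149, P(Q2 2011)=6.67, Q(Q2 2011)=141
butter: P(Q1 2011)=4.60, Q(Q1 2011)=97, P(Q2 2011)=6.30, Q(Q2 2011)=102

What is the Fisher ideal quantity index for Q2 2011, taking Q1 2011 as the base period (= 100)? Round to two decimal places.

Laspeyres component (base-period weights):
ΣP(Q1 2011)Q(Q2 2011) = 5.66×38 + 17.16×60 + 4.93×141 + 4.60×102 = 215.08 + 1029.6 + 695.13 + 469.2 = 2409.01
ΣP(Q1 2011)Q(Q1 2011) = 5.66×35 + 17.16×48 + 4.93×149 + 4.60×97 = 198.1 + 823.68 + 734.57 + 446.2 = 2202.55
L = 2409.01 / 2202.55 × 100 = 109.3737
Paasche component (current-period weights):
ΣP(Q2 2011)Q(Q2 2011) = 5.46×38 + 21.32×60 + 6.67×141 + 6.30×102 = 207.48 + 1279.2 + 940.47 + 642.6 = 3069.75
ΣP(Q2 2011)Q(Q1 2011) = 5.46×35 + 21.32×48 + 6.67×149 + 6.30×97 = 191.1 + 1023.36 + 993.83 + 611.1 = 2819.39
P = 3069.75 / 2819.39 × 100 = 108.8799
Fisher = √(L × P) = √(109.3737 × 108.8799) = 109.1265

109.13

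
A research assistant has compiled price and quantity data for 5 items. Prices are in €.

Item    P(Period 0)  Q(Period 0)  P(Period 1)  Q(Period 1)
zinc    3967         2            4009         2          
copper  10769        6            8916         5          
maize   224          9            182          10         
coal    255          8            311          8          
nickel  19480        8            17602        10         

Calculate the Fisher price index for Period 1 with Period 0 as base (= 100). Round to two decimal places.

89.06

Laspeyres component (base-period weights):
ΣP(Period 1)Q(Period 0) = 4009×2 + 8916×6 + 182×9 + 311×8 + 17602×8 = 8018 + 53496 + 1638 + 2488 + 140816 = 206456
ΣP(Period 0)Q(Period 0) = 3967×2 + 10769×6 + 224×9 + 255×8 + 19480×8 = 7934 + 64614 + 2016 + 2040 + 155840 = 232444
L = 206456 / 232444 × 100 = 88.8197
Paasche component (current-period weights):
ΣP(Period 1)Q(Period 1) = 4009×2 + 8916×5 + 182×10 + 311×8 + 17602×10 = 8018 + 44580 + 1820 + 2488 + 176020 = 232926
ΣP(Period 0)Q(Period 1) = 3967×2 + 10769×5 + 224×10 + 255×8 + 19480×10 = 7934 + 53845 + 2240 + 2040 + 194800 = 260859
P = 232926 / 260859 × 100 = 89.2919
Fisher = √(L × P) = √(88.8197 × 89.2919) = 89.0555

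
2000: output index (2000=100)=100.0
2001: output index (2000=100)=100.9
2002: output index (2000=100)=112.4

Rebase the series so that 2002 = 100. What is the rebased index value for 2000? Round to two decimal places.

Rebased(2000) = 100.0 / 112.4 × 100 = 88.9680

88.97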